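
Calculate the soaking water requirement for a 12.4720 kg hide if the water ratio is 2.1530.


Formula: Water = hide_weight * ratio
Substituting: Water = 12.4720 * 2.1530
Result: 26.8522 kg


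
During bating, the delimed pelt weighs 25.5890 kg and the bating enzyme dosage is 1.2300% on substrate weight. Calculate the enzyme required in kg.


Formula: Enzyme = substrate * pct / 100
Substituting: Enzyme = 25.5890 * 1.2300 / 100
Result: 0.3147 kg


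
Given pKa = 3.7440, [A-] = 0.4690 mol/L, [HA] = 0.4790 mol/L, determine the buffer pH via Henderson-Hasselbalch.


ratio = [A-] / [HA] = 0.4690 / 0.4790 = 0.9791
log10(ratio) = -0.00916267
pH = pKa + log10(ratio) = 3.7440 - 0.00916267 = 3.7348


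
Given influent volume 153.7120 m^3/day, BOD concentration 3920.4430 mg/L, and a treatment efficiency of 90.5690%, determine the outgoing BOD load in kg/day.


Load_in = volume * conc / 1000 = 153.7120 * 3920.4430 / 1000 = 602.6191 kg/day
Removed = Load_in * eff / 100 = 602.6191 * 90.5690 / 100 = 545.7861 kg/day
Load_out = Load_in - Removed = 602.6191 - 545.7861 = 56.8330 kg/day


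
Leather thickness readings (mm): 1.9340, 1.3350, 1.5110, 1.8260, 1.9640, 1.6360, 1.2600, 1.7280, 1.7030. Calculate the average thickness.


Formula: Average = sum / n
Substituting: Average = 14.8970 / 9
Result: 1.6552 mm


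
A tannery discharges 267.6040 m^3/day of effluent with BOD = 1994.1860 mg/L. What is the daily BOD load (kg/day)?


Formula: BOD_load = volume * conc / 1000
Substituting: BOD_load = 267.6040 * 1994.1860 / 1000
Result: 533.6522 kg/day


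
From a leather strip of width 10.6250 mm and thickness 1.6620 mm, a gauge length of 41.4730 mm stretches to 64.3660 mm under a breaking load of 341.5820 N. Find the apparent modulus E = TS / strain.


TS = F / (w * t) = 341.5820 / (10.6250 * 1.6620) = 19.3435 N/mm^2
strain = (Lf - L0) / L0 = (64.3660 - 41.4730) / 41.4730 = 0.5520
E = TS / strain = 19.3435 / 0.5520 = 35.0427 N/mm^2


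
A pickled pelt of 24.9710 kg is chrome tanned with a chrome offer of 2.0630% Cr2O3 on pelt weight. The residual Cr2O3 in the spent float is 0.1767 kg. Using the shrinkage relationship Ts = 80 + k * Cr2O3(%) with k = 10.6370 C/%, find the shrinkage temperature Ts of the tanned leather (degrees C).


Offered = pelt * offer_pct / 100 = 24.9710 * 2.0630 / 100 = 0.5152 kg
Uptake = offered - residual = 0.5152 - 0.1767 = 0.3385 kg
Cr2O3% on pelt = uptake / pelt * 100 = 0.3385 / 24.9710 * 100 = 1.3554 %
Ts = 80 + k * Cr2O3% = 80 + 10.6370 * 1.3554 = 94.4172 C


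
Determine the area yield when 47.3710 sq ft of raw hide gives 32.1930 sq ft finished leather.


Formula: Yield = finished / raw * 100
Substituting: Yield = 32.1930 / 47.3710 * 100
Result: 67.9593 %


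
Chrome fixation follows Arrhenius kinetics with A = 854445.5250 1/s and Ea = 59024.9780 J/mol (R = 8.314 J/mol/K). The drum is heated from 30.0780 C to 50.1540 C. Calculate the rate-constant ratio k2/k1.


T1 = 30.0780 + 273.15 = 303.2280 K; T2 = 50.1540 + 273.15 = 323.3040 K
k1 = A * exp(-Ea/(R*T1)) = 854445.5250 * exp(-59024.9780/(8.314*303.2280)) = 5.8018e-05 1/s
k2 = A * exp(-Ea/(R*T2)) = 854445.5250 * exp(-59024.9780/(8.314*323.3040)) = 2.4829e-04 1/s
k2/k1 = 2.4829e-04 / 5.8018e-05 = 4.2796


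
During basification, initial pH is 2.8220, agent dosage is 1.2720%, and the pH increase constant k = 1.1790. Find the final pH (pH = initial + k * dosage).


Formula: pH_final = pH_initial + k * base_pct
Substituting: pH_final = 2.8220 + 1.1790 * 1.2720
Result: 4.3217


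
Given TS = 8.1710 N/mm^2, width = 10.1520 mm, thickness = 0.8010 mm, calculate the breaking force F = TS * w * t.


Formula: F = TS * w * t
Substituting: F = 8.1710 * 10.1520 * 0.8010
Result: 66.4445 N


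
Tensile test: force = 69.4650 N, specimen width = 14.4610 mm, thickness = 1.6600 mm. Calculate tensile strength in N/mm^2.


Formula: TS = force / (width * thickness)
Substituting: TS = 69.4650 / (14.4610 * 1.6600)
Result: 2.8937 N/mm^2


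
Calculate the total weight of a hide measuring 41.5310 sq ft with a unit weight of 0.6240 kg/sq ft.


Formula: Weight = area * weight_per_sqft
Substituting: Weight = 41.5310 * 0.6240
Result: 25.9153 kg


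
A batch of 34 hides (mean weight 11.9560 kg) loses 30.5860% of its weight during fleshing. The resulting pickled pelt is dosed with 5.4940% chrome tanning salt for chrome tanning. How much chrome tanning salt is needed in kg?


Total_raw = N * avg_wt = 34 * 11.9560 = 406.5040 kg
Substrate = Total_raw * (1 - loss/100) = 406.5040 * (1 - 30.5860/100) = 282.1707 kg
Chrome = Substrate * pct / 100 = 282.1707 * 5.4940 / 100 = 15.5025 kg


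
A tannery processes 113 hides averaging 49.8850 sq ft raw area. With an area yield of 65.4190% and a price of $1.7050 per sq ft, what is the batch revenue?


Raw_total = N * avg_area = 113 * 49.8850 = 5637.0050 sq ft
Finished = Raw_total * yield / 100 = 5637.0050 * 65.4190 / 100 = 3687.6723 sq ft
Value = Finished * price = 3687.6723 * 1.7050 = 6287.4813 $


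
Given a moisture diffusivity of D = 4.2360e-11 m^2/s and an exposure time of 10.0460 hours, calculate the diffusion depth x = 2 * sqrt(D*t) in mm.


t = 10.0460 hr * 3600 = 36165.6000 s
D * t = 4.2360e-11 * 36165.6000 = 1.5320e-06
x = 2 * sqrt(D*t) = 2 * sqrt(1.5320e-06) = 0.00247546 m = 2.4755 mm


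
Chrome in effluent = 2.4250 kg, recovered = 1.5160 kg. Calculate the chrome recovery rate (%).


Formula: Recovery = recovered / input * 100
Substituting: Recovery = 1.5160 / 2.4250 * 100
Result: 62.5155 %


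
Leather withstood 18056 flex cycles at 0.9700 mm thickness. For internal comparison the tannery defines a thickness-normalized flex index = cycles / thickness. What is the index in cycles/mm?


Formula: Index = cycles / thickness
Substituting: Index = 18056 / 0.9700
Result: 18614.4330 cycles/mm


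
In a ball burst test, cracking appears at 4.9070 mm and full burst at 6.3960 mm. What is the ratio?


Formula: Ratio = crack / burst
Substituting: Ratio = 4.9070 / 6.3960
Result: 0.7672


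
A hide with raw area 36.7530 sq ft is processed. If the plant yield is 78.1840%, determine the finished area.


Formula: finished = raw * yield / 100
Substituting: finished = 36.7530 * 78.1840 / 100
Result: 28.7350 sq ft


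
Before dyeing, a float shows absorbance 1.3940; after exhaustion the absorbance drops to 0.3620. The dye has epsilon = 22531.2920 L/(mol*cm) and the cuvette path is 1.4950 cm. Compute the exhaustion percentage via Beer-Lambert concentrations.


c_initial = A_i / (epsilon * l) = 1.3940 / (22531.2920 * 1.4950) = 4.1384e-05 mol/L
c_final = A_f / (epsilon * l) = 0.3620 / (22531.2920 * 1.4950) = 1.0747e-05 mol/L
Exhaustion = (c_initial - c_final) / c_initial * 100 = (4.1384e-05 - 1.0747e-05) / 4.1384e-05 * 100 = 74.0316 %


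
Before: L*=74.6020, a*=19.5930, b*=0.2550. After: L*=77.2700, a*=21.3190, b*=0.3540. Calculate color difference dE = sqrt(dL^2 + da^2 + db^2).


dL = 2.6680, da = 1.7260, db = 0.099
dE = sqrt(2.6680^2 + 1.7260^2 + 0.099^2) = 3.1792


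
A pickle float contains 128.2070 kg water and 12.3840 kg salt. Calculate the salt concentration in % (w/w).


Formula: Conc = salt / (water + salt) * 100
Substituting: Conc = 12.3840 / (128.2070 + 12.3840) * 100
Result: 8.8085 %


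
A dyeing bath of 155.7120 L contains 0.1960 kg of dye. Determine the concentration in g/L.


Formula: Conc = dye_mass(kg) / volume(L) * 1000
Substituting: Conc = 0.1960 / 155.7120 * 1000
Result: 1.2587 g/L


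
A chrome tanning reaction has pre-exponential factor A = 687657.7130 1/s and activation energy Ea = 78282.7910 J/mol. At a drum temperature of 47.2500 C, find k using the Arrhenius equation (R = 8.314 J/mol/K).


T_K = T_C + 273.15 = 47.2500 + 273.15 = 320.4000 K
exponent = -Ea / (R * T_K) = -78282.7910 / (8.314 * 320.4000) = -29.3876
k = A * exp(exponent) = 687657.7130 * exp(-29.3876) = 1.1872e-07 1/s


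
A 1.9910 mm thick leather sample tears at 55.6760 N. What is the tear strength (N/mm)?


Formula: Tear strength = force / thickness
Substituting: Tear strength = 55.6760 / 1.9910
Result: 27.9638 N/mm


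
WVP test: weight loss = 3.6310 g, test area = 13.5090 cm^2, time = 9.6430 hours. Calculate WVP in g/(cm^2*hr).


Formula: WVP = loss / (area * time)
Substituting: WVP = 3.6310 / (13.5090 * 9.6430)
Result: 0.0278735 g/(cm^2*hr)


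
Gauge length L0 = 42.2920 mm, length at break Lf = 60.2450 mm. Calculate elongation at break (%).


Formula: Elongation = (Lf - L0) / L0 * 100
Substituting: Elongation = (60.2450 - 42.2920) / 42.2920 * 100
Result: 42.4501 %


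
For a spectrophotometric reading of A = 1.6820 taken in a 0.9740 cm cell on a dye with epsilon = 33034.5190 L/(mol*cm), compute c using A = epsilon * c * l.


Formula: c = A / (epsilon * l)
Substituting: c = 1.6820 / (33034.5190 * 0.9740)
Result: 5.2276e-05 mol/L


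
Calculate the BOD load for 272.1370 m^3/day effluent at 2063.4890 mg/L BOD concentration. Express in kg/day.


Formula: BOD_load = volume * conc / 1000
Substituting: BOD_load = 272.1370 * 2063.4890 / 1000
Result: 561.5517 kg/day


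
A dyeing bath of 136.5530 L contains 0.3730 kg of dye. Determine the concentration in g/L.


Formula: Conc = dye_mass(kg) / volume(L) * 1000
Substituting: Conc = 0.3730 / 136.5530 * 1000
Result: 2.7315 g/L


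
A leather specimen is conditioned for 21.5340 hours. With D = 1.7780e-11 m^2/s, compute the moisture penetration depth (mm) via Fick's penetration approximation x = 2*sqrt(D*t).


t = 21.5340 hr * 3600 = 77522.4000 s
D * t = 1.7780e-11 * 77522.4000 = 1.3783e-06
x = 2 * sqrt(D*t) = 2 * sqrt(1.3783e-06) = 0.00234806 m = 2.3481 mm


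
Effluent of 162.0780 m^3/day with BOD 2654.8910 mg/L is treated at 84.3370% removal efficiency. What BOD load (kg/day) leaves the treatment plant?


Load_in = volume * conc / 1000 = 162.0780 * 2654.8910 / 1000 = 430.2994 kg/day
Removed = Load_in * eff / 100 = 430.2994 * 84.3370 / 100 = 362.9016 kg/day
Load_out = Load_in - Removed = 430.2994 - 362.9016 = 67.3978 kg/day


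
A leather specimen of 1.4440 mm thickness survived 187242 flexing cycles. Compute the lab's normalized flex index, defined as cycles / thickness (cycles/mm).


Formula: Index = cycles / thickness
Substituting: Index = 187242 / 1.4440
Result: 129668.9751 cycles/mm


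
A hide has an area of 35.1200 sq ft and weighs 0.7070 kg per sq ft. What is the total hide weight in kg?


Formula: Weight = area * weight_per_sqft
Substituting: Weight = 35.1200 * 0.7070
Result: 24.8298 kg


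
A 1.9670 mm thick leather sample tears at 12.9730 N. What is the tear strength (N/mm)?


Formula: Tear strength = force / thickness
Substituting: Tear strength = 12.9730 / 1.9670
Result: 6.5953 N/mm


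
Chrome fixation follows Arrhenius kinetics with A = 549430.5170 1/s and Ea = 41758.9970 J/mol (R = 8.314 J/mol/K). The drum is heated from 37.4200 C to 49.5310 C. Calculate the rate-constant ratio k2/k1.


T1 = 37.4200 + 273.15 = 310.5700 K; T2 = 49.5310 + 273.15 = 322.6810 K
k1 = A * exp(-Ea/(R*T1)) = 549430.5170 * exp(-41758.9970/(8.314*310.5700)) = 0.0520272 1/s
k2 = A * exp(-Ea/(R*T2)) = 549430.5170 * exp(-41758.9970/(8.314*322.6810)) = 0.0954655 1/s
k2/k1 = 0.0954655 / 0.0520272 = 1.8349


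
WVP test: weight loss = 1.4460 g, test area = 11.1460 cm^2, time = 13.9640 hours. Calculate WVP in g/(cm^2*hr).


Formula: WVP = loss / (area * time)
Substituting: WVP = 1.4460 / (11.1460 * 13.9640)
Result: 0.00929051 g/(cm^2*hr)


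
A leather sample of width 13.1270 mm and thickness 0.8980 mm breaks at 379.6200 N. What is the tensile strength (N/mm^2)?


Formula: TS = force / (width * thickness)
Substituting: TS = 379.6200 / (13.1270 * 0.8980)
Result: 32.2038 N/mm^2


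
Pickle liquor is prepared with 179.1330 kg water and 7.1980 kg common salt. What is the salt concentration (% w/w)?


Formula: Conc = salt / (water + salt) * 100
Substituting: Conc = 7.1980 / (179.1330 + 7.1980) * 100
Result: 3.8630 %


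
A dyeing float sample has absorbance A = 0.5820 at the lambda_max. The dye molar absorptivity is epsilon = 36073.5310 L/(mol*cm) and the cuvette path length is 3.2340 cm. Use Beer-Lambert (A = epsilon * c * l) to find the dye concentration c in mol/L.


Formula: c = A / (epsilon * l)
Substituting: c = 0.5820 / (36073.5310 * 3.2340)
Result: 4.9888e-06 mol/L


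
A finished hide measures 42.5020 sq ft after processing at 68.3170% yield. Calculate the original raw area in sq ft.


Formula: raw = finished * 100 / yield
Substituting: raw = 42.5020 * 100 / 68.3170
Result: 62.2129 sq ft


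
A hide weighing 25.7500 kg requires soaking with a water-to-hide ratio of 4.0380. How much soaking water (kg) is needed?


Formula: Water = hide_weight * ratio
Substituting: Water = 25.7500 * 4.0380
Result: 103.9785 kg


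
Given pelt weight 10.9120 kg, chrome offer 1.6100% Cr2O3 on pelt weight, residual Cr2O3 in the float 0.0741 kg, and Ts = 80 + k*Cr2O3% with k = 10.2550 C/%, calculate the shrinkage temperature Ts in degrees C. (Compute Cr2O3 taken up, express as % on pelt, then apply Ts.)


Offered = pelt * offer_pct / 100 = 10.9120 * 1.6100 / 100 = 0.1757 kg
Uptake = offered - residual = 0.1757 - 0.0741 = 0.1016 kg
Cr2O3% on pelt = uptake / pelt * 100 = 0.1016 / 10.9120 * 100 = 0.9309 %
Ts = 80 + k * Cr2O3% = 80 + 10.2550 * 0.9309 = 89.5467 C


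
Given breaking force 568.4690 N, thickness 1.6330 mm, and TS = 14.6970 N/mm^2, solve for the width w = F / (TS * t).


Formula: w = F / (TS * t)
Substituting: w = 568.4690 / (14.6970 * 1.6330)
Result: 23.6860 mm


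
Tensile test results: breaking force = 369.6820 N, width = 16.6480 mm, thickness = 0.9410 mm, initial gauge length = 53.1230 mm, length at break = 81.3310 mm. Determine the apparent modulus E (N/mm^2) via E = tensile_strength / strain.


TS = F / (w * t) = 369.6820 / (16.6480 * 0.9410) = 23.5981 N/mm^2
strain = (Lf - L0) / L0 = (81.3310 - 53.1230) / 53.1230 = 0.5310
E = TS / strain = 23.5981 / 0.5310 = 44.4413 N/mm^2


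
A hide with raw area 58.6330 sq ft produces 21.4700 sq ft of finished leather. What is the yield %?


Formula: Yield = finished / raw * 100
Substituting: Yield = 21.4700 / 58.6330 * 100
Result: 36.6176 %


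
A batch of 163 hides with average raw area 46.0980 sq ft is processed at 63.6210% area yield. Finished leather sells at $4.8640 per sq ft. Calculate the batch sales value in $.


Raw_total = N * avg_area = 163 * 46.0980 = 7513.9740 sq ft
Finished = Raw_total * yield / 100 = 7513.9740 * 63.6210 / 100 = 4780.4654 sq ft
Value = Finished * price = 4780.4654 * 4.8640 = 23252.1837 $


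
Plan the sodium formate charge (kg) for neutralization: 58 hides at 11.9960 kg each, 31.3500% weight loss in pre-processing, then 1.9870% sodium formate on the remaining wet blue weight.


Total_raw = N * avg_wt = 58 * 11.9960 = 695.7680 kg
Substrate = Total_raw * (1 - loss/100) = 695.7680 * (1 - 31.3500/100) = 477.6447 kg
Neutralizer = Substrate * pct / 100 = 477.6447 * 1.9870 / 100 = 9.4908 kg


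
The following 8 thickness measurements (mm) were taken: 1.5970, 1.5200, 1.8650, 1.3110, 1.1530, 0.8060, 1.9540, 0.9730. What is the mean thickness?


Formula: Average = sum / n
Substituting: Average = 11.1790 / 8
Result: 1.3974 mm


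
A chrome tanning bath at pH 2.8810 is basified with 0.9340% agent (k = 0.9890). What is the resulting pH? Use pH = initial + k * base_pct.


Formula: pH_final = pH_initial + k * base_pct
Substituting: pH_final = 2.8810 + 0.9890 * 0.9340
Result: 3.8047


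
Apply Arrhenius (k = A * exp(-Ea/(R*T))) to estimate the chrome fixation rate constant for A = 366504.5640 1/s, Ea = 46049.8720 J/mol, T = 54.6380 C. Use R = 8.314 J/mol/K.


T_K = T_C + 273.15 = 54.6380 + 273.15 = 327.7880 K
exponent = -Ea / (R * T_K) = -46049.8720 / (8.314 * 327.7880) = -16.8976
k = A * exp(exponent) = 366504.5640 * exp(-16.8976) = 0.0168089 1/s


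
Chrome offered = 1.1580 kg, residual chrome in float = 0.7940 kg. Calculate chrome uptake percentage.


Formula: Uptake = (offered - residual) / offered * 100
Substituting: Uptake = (1.1580 - 0.7940) / 1.1580 * 100
Result: 31.4335 %


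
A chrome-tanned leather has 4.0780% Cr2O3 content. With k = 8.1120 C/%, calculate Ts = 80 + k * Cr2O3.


Formula: Ts = 80 + k * Cr2O3
Substituting: Ts = 80 + 8.1120 * 4.0780
Result: 113.0807 C


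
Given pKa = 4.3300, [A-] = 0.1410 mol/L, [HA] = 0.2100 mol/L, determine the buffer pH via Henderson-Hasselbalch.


ratio = [A-] / [HA] = 0.1410 / 0.2100 = 0.6714
log10(ratio) = -0.1730
pH = pKa + log10(ratio) = 4.3300 - 0.1730 = 4.1570


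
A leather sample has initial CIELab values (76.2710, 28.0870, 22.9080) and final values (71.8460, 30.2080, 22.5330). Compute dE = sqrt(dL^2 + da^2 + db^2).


dL = -4.4250, da = 2.1210, db = -0.3750
dE = sqrt((-4.4250)^2 + 2.1210^2 + (-0.3750)^2) = 4.9214


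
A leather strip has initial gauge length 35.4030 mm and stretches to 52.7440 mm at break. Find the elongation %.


Formula: Elongation = (Lf - L0) / L0 * 100
Substituting: Elongation = (52.7440 - 35.4030) / 35.4030 * 100
Result: 48.9817 %


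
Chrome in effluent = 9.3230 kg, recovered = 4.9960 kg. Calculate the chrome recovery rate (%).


Formula: Recovery = recovered / input * 100
Substituting: Recovery = 4.9960 / 9.3230 * 100
Result: 53.5879 %


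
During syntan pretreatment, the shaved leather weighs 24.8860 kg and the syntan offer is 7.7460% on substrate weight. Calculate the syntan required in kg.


Formula: Syntan = substrate * pct / 100
Substituting: Syntan = 24.8860 * 7.7460 / 100
Result: 1.9277 kg


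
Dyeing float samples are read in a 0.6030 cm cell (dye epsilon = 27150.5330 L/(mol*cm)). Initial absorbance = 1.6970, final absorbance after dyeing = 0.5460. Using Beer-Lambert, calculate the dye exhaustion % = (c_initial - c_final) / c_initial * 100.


c_initial = A_i / (epsilon * l) = 1.6970 / (27150.5330 * 0.6030) = 1.0365e-04 mol/L
c_final = A_f / (epsilon * l) = 0.5460 / (27150.5330 * 0.6030) = 3.3350e-05 mol/L
Exhaustion = (c_initial - c_final) / c_initial * 100 = (1.0365e-04 - 3.3350e-05) / 1.0365e-04 * 100 = 67.8256 %


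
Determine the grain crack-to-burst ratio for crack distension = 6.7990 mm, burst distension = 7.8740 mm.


Formula: Ratio = crack / burst
Substituting: Ratio = 6.7990 / 7.8740
Result: 0.8635


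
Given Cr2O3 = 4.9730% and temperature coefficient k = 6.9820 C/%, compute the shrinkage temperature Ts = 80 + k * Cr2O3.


Formula: Ts = 80 + k * Cr2O3
Substituting: Ts = 80 + 6.9820 * 4.9730
Result: 114.7215 C


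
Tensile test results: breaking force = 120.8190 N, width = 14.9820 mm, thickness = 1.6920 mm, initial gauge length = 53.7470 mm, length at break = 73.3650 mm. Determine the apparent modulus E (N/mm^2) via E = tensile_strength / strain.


TS = F / (w * t) = 120.8190 / (14.9820 * 1.6920) = 4.7661 N/mm^2
strain = (Lf - L0) / L0 = (73.3650 - 53.7470) / 53.7470 = 0.3650
E = TS / strain = 4.7661 / 0.3650 = 13.0576 N/mm^2


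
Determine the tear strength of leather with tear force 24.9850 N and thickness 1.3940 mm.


Formula: Tear strength = force / thickness
Substituting: Tear strength = 24.9850 / 1.3940
Result: 17.9232 N/mm


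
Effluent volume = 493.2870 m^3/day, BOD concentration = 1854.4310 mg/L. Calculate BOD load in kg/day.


Formula: BOD_load = volume * conc / 1000
Substituting: BOD_load = 493.2870 * 1854.4310 / 1000
Result: 914.7667 kg/day


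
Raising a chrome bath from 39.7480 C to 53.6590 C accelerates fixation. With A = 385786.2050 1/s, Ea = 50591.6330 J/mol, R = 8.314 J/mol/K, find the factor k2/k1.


T1 = 39.7480 + 273.15 = 312.8980 K; T2 = 53.6590 + 273.15 = 326.8090 K
k1 = A * exp(-Ea/(R*T1)) = 385786.2050 * exp(-50591.6330/(8.314*312.8980)) = 0.00138154 1/s
k2 = A * exp(-Ea/(R*T2)) = 385786.2050 * exp(-50591.6330/(8.314*326.8090)) = 0.00316138 1/s
k2/k1 = 0.00316138 / 0.00138154 = 2.2883


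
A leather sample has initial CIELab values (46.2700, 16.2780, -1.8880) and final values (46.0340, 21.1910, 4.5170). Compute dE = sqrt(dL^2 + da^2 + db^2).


dL = -0.2360, da = 4.9130, db = 6.4050
dE = sqrt((-0.2360)^2 + 4.9130^2 + 6.4050^2) = 8.0757


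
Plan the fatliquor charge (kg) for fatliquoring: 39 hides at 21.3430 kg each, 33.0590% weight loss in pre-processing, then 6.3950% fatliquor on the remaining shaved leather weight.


Total_raw = N * avg_wt = 39 * 21.3430 = 832.3770 kg
Substrate = Total_raw * (1 - loss/100) = 832.3770 * (1 - 33.0590/100) = 557.2015 kg
Fat = Substrate * pct / 100 = 557.2015 * 6.3950 / 100 = 35.6330 kg


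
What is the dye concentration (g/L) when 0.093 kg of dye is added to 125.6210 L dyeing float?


Formula: Conc = dye_mass(kg) / volume(L) * 1000
Substituting: Conc = 0.093 / 125.6210 * 1000
Result: 0.7403 g/L


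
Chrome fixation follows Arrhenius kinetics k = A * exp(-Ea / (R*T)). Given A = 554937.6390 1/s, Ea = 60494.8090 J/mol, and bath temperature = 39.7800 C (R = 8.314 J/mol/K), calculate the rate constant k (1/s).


T_K = T_C + 273.15 = 39.7800 + 273.15 = 312.9300 K
exponent = -Ea / (R * T_K) = -60494.8090 / (8.314 * 312.9300) = -23.2520
k = A * exp(exponent) = 554937.6390 * exp(-23.2520) = 4.4260e-05 1/s


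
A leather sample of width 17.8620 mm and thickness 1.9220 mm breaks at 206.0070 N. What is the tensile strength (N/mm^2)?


Formula: TS = force / (width * thickness)
Substituting: TS = 206.0070 / (17.8620 * 1.9220)
Result: 6.0007 N/mm^2


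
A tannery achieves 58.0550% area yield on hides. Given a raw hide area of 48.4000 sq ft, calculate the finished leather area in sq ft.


Formula: finished = raw * yield / 100
Substituting: finished = 48.4000 * 58.0550 / 100
Result: 28.0986 sq ft


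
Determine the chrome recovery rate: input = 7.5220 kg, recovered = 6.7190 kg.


Formula: Recovery = recovered / input * 100
Substituting: Recovery = 6.7190 / 7.5220 * 100
Result: 89.3246 %


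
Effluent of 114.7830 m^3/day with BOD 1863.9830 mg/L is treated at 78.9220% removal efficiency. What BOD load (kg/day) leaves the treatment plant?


Load_in = volume * conc / 1000 = 114.7830 * 1863.9830 / 1000 = 213.9536 kg/day
Removed = Load_in * eff / 100 = 213.9536 * 78.9220 / 100 = 168.8564 kg/day
Load_out = Load_in - Removed = 213.9536 - 168.8564 = 45.0971 kg/day


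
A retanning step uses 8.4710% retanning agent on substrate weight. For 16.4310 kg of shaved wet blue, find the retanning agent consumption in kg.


Formula: Retan = substrate * pct / 100
Substituting: Retan = 16.4310 * 8.4710 / 100
Result: 1.3919 kg


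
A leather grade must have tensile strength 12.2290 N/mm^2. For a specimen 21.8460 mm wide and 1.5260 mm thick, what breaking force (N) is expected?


Formula: F = TS * w * t
Substituting: F = 12.2290 * 21.8460 * 1.5260
Result: 407.6781 N


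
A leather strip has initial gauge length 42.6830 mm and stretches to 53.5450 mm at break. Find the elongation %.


Formula: Elongation = (Lf - L0) / L0 * 100
Substituting: Elongation = (53.5450 - 42.6830) / 42.6830 * 100
Result: 25.4481 %


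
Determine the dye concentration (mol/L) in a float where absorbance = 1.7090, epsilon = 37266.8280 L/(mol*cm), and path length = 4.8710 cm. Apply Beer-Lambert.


Formula: c = A / (epsilon * l)
Substituting: c = 1.7090 / (37266.8280 * 4.8710)
Result: 9.4146e-06 mol/L


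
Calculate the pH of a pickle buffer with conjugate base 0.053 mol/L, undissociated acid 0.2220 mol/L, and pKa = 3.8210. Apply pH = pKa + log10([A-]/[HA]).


ratio = [A-] / [HA] = 0.053 / 0.2220 = 0.2387
log10(ratio) = -0.6221
pH = pKa + log10(ratio) = 3.8210 - 0.6221 = 3.1989


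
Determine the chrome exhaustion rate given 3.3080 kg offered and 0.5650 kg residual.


Formula: Uptake = (offered - residual) / offered * 100
Substituting: Uptake = (3.3080 - 0.5650) / 3.3080 * 100
Result: 82.9202 %


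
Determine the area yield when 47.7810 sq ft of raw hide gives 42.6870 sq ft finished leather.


Formula: Yield = finished / raw * 100
Substituting: Yield = 42.6870 / 47.7810 * 100
Result: 89.3389 %


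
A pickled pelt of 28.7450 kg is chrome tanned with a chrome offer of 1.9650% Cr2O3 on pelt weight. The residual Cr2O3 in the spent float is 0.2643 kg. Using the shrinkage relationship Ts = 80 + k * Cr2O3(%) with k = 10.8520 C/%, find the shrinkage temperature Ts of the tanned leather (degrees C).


Offered = pelt * offer_pct / 100 = 28.7450 * 1.9650 / 100 = 0.5648 kg
Uptake = offered - residual = 0.5648 - 0.2643 = 0.3005 kg
Cr2O3% on pelt = uptake / pelt * 100 = 0.3005 / 28.7450 * 100 = 1.0455 %
Ts = 80 + k * Cr2O3% = 80 + 10.8520 * 1.0455 = 91.3462 C


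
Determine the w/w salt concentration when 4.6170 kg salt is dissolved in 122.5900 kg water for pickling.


Formula: Conc = salt / (water + salt) * 100
Substituting: Conc = 4.6170 / (122.5900 + 4.6170) * 100
Result: 3.6295 %


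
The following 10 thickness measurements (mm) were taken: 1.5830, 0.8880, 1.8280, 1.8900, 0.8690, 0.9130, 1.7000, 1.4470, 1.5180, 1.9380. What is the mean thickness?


Formula: Average = sum / n
Substituting: Average = 14.5740 / 10
Result: 1.4574 mm


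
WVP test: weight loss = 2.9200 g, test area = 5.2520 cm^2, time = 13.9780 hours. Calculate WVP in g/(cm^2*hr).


Formula: WVP = loss / (area * time)
Substituting: WVP = 2.9200 / (5.2520 * 13.9780)
Result: 0.0397753 g/(cm^2*hr)


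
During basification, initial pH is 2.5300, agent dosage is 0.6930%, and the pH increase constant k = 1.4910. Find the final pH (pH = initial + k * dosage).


Formula: pH_final = pH_initial + k * base_pct
Substituting: pH_final = 2.5300 + 1.4910 * 0.6930
Result: 3.5633


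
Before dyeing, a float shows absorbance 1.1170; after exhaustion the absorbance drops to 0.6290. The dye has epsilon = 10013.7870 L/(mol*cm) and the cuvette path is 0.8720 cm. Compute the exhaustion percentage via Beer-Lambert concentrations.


c_initial = A_i / (epsilon * l) = 1.1170 / (10013.7870 * 0.8720) = 1.2792e-04 mol/L
c_final = A_f / (epsilon * l) = 0.6290 / (10013.7870 * 0.8720) = 7.2034e-05 mol/L
Exhaustion = (c_initial - c_final) / c_initial * 100 = (1.2792e-04 - 7.2034e-05) / 1.2792e-04 * 100 = 43.6885 %


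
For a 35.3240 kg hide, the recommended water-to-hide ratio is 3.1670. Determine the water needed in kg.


Formula: Water = hide_weight * ratio
Substituting: Water = 35.3240 * 3.1670
Result: 111.8711 kg


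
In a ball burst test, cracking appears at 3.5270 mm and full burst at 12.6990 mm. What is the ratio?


Formula: Ratio = crack / burst
Substituting: Ratio = 3.5270 / 12.6990
Result: 0.2777


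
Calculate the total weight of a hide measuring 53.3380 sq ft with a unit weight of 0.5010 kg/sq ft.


Formula: Weight = area * weight_per_sqft
Substituting: Weight = 53.3380 * 0.5010
Result: 26.7223 kg


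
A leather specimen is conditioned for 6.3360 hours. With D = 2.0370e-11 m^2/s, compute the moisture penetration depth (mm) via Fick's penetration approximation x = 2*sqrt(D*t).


t = 6.3360 hr * 3600 = 22809.6000 s
D * t = 2.0370e-11 * 22809.6000 = 4.6463e-07
x = 2 * sqrt(D*t) = 2 * sqrt(4.6463e-07) = 0.00136328 m = 1.3633 mm


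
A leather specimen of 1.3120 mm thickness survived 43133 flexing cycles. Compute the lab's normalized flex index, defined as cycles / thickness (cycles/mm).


Formula: Index = cycles / thickness
Substituting: Index = 43133 / 1.3120
Result: 32875.7622 cycles/mm


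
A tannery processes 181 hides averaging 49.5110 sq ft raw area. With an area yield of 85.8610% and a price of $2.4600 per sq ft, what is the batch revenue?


Raw_total = N * avg_area = 181 * 49.5110 = 8961.4910 sq ft
Finished = Raw_total * yield / 100 = 8961.4910 * 85.8610 / 100 = 7694.4258 sq ft
Value = Finished * price = 7694.4258 * 2.4600 = 18928.2874 $


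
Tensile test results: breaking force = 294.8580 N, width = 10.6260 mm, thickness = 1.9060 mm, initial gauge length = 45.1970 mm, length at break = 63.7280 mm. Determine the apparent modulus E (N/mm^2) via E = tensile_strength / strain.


TS = F / (w * t) = 294.8580 / (10.6260 * 1.9060) = 14.5586 N/mm^2
strain = (Lf - L0) / L0 = (63.7280 - 45.1970) / 45.1970 = 0.4100
E = TS / strain = 14.5586 / 0.4100 = 35.5084 N/mm^2


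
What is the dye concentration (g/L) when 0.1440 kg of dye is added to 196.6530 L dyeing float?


Formula: Conc = dye_mass(kg) / volume(L) * 1000
Substituting: Conc = 0.1440 / 196.6530 * 1000
Result: 0.7323 g/L


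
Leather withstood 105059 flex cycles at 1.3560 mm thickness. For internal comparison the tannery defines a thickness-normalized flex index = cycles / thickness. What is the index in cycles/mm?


Formula: Index = cycles / thickness
Substituting: Index = 105059 / 1.3560
Result: 77477.1386 cycles/mm


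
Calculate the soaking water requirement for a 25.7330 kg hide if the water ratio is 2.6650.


Formula: Water = hide_weight * ratio
Substituting: Water = 25.7330 * 2.6650
Result: 68.5784 kg


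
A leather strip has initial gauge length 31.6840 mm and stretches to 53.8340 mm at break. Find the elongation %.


Formula: Elongation = (Lf - L0) / L0 * 100
Substituting: Elongation = (53.8340 - 31.6840) / 31.6840 * 100
Result: 69.9091 %


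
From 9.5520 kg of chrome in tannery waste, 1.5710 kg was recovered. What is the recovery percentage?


Formula: Recovery = recovered / input * 100
Substituting: Recovery = 1.5710 / 9.5520 * 100
Result: 16.4468 %


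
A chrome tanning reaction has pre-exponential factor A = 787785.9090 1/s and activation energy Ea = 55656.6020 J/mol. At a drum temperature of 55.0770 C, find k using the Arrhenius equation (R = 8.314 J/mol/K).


T_K = T_C + 273.15 = 55.0770 + 273.15 = 328.2270 K
exponent = -Ea / (R * T_K) = -55656.6020 / (8.314 * 328.2270) = -20.3954
k = A * exp(exponent) = 787785.9090 * exp(-20.3954) = 0.00109344 1/s


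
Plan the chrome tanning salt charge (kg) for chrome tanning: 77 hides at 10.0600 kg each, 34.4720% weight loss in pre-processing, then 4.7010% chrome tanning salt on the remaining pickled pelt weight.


Total_raw = N * avg_wt = 77 * 10.0600 = 774.6200 kg
Substrate = Total_raw * (1 - loss/100) = 774.6200 * (1 - 34.4720/100) = 507.5930 kg
Chrome = Substrate * pct / 100 = 507.5930 * 4.7010 / 100 = 23.8619 kg


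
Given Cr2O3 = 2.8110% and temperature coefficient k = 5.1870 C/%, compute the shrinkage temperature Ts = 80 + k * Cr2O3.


Formula: Ts = 80 + k * Cr2O3
Substituting: Ts = 80 + 5.1870 * 2.8110
Result: 94.5807 C


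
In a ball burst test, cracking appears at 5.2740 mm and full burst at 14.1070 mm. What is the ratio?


Formula: Ratio = crack / burst
Substituting: Ratio = 5.2740 / 14.1070
Result: 0.3739


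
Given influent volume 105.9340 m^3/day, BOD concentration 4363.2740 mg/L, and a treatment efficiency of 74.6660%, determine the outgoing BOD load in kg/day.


Load_in = volume * conc / 1000 = 105.9340 * 4363.2740 / 1000 = 462.2191 kg/day
Removed = Load_in * eff / 100 = 462.2191 * 74.6660 / 100 = 345.1205 kg/day
Load_out = Load_in - Removed = 462.2191 - 345.1205 = 117.0986 kg/day


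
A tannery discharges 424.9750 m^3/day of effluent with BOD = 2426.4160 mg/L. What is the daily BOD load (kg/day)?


Formula: BOD_load = volume * conc / 1000
Substituting: BOD_load = 424.9750 * 2426.4160 / 1000
Result: 1031.1661 kg/day


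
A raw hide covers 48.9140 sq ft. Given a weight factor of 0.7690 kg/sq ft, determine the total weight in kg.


Formula: Weight = area * weight_per_sqft
Substituting: Weight = 48.9140 * 0.7690
Result: 37.6149 kg


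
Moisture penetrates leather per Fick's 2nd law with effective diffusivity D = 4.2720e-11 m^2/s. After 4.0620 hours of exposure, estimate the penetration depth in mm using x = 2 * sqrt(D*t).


t = 4.0620 hr * 3600 = 14623.2000 s
D * t = 4.2720e-11 * 14623.2000 = 6.2470e-07
x = 2 * sqrt(D*t) = 2 * sqrt(6.2470e-07) = 0.00158076 m = 1.5808 mm


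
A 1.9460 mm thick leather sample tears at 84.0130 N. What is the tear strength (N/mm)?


Formula: Tear strength = force / thickness
Substituting: Tear strength = 84.0130 / 1.9460
Result: 43.1721 N/mm


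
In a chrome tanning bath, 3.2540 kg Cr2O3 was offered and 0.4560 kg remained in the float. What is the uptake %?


Formula: Uptake = (offered - residual) / offered * 100
Substituting: Uptake = (3.2540 - 0.4560) / 3.2540 * 100
Result: 85.9865 %


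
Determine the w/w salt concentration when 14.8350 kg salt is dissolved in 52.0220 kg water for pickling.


Formula: Conc = salt / (water + salt) * 100
Substituting: Conc = 14.8350 / (52.0220 + 14.8350) * 100
Result: 22.1891 %


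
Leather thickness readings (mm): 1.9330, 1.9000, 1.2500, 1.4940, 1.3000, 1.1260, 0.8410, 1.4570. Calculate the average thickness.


Formula: Average = sum / n
Substituting: Average = 11.3010 / 8
Result: 1.4126 mm


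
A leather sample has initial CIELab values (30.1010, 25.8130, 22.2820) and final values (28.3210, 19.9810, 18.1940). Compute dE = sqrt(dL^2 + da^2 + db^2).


dL = -1.7800, da = -5.8320, db = -4.0880
dE = sqrt((-1.7800)^2 + (-5.8320)^2 + (-4.0880)^2) = 7.3411


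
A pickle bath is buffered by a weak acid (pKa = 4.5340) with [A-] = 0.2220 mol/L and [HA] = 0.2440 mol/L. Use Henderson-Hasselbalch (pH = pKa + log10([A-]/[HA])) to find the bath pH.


ratio = [A-] / [HA] = 0.2220 / 0.2440 = 0.9098
log10(ratio) = -0.0410369
pH = pKa + log10(ratio) = 4.5340 - 0.0410369 = 4.4930


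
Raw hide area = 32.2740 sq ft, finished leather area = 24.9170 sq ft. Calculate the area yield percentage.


Formula: Yield = finished / raw * 100
Substituting: Yield = 24.9170 / 32.2740 * 100
Result: 77.2046 %


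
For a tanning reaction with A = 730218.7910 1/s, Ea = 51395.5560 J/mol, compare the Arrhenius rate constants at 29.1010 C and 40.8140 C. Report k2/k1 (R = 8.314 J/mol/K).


T1 = 29.1010 + 273.15 = 302.2510 K; T2 = 40.8140 + 273.15 = 313.9640 K
k1 = A * exp(-Ea/(R*T1)) = 730218.7910 * exp(-51395.5560/(8.314*302.2510)) = 9.5723e-04 1/s
k2 = A * exp(-Ea/(R*T2)) = 730218.7910 * exp(-51395.5560/(8.314*313.9640)) = 0.00205301 1/s
k2/k1 = 0.00205301 / 9.5723e-04 = 2.1447


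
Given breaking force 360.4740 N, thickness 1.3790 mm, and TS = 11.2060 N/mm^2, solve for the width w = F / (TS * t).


Formula: w = F / (TS * t)
Substituting: w = 360.4740 / (11.2060 * 1.3790)
Result: 23.3270 mm


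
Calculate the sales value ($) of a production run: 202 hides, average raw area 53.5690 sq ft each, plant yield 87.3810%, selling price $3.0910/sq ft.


Raw_total = N * avg_area = 202 * 53.5690 = 10820.9380 sq ft
Finished = Raw_total * yield / 100 = 10820.9380 * 87.3810 / 100 = 9455.4438 sq ft
Value = Finished * price = 9455.4438 * 3.0910 = 29226.7769 $


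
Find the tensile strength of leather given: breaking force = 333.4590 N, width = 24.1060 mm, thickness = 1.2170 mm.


Formula: TS = force / (width * thickness)
Substituting: TS = 333.4590 / (24.1060 * 1.2170)
Result: 11.3665 N/mm^2


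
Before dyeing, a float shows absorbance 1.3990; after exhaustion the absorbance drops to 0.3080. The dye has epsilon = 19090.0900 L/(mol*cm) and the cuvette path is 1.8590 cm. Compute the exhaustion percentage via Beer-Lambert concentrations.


c_initial = A_i / (epsilon * l) = 1.3990 / (19090.0900 * 1.8590) = 3.9421e-05 mol/L
c_final = A_f / (epsilon * l) = 0.3080 / (19090.0900 * 1.8590) = 8.6789e-06 mol/L
Exhaustion = (c_initial - c_final) / c_initial * 100 = (3.9421e-05 - 8.6789e-06) / 3.9421e-05 * 100 = 77.9843 %


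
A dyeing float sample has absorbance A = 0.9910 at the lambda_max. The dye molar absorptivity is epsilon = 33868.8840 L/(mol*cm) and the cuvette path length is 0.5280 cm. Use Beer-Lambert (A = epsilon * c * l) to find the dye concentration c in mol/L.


Formula: c = A / (epsilon * l)
Substituting: c = 0.9910 / (33868.8840 * 0.5280)
Result: 5.5416e-05 mol/L


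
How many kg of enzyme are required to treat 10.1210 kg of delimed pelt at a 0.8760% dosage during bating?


Formula: Enzyme = substrate * pct / 100
Substituting: Enzyme = 10.1210 * 0.8760 / 100
Result: 0.08866 kg


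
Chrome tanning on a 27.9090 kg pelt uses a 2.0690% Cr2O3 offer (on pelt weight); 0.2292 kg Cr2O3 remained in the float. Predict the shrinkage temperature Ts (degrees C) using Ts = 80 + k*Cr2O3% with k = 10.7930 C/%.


Offered = pelt * offer_pct / 100 = 27.9090 * 2.0690 / 100 = 0.5774 kg
Uptake = offered - residual = 0.5774 - 0.2292 = 0.3482 kg
Cr2O3% on pelt = uptake / pelt * 100 = 0.3482 / 27.9090 * 100 = 1.2478 %
Ts = 80 + k * Cr2O3% = 80 + 10.7930 * 1.2478 = 93.4671 C


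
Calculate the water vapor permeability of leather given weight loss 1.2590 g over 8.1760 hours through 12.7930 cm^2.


Formula: WVP = loss / (area * time)
Substituting: WVP = 1.2590 / (12.7930 * 8.1760)
Result: 0.0120368 g/(cm^2*hr)


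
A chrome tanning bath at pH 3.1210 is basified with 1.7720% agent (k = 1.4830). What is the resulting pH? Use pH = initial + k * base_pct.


Formula: pH_final = pH_initial + k * base_pct
Substituting: pH_final = 3.1210 + 1.4830 * 1.7720
Result: 5.7489


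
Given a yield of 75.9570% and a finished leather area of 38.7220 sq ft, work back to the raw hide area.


Formula: raw = finished * 100 / yield
Substituting: raw = 38.7220 * 100 / 75.9570
Result: 50.9788 sq ft


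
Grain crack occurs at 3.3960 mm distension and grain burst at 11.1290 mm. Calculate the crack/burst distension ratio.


Formula: Ratio = crack / burst
Substituting: Ratio = 3.3960 / 11.1290
Result: 0.3051


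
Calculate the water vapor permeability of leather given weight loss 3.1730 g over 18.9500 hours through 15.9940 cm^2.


Formula: WVP = loss / (area * time)
Substituting: WVP = 3.1730 / (15.9940 * 18.9500)
Result: 0.010469 g/(cm^2*hr)


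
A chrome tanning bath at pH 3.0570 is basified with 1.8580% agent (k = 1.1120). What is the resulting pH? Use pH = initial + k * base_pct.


Formula: pH_final = pH_initial + k * base_pct
Substituting: pH_final = 3.0570 + 1.1120 * 1.8580
Result: 5.1231


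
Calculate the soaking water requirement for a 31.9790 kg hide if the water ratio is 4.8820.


Formula: Water = hide_weight * ratio
Substituting: Water = 31.9790 * 4.8820
Result: 156.1215 kg


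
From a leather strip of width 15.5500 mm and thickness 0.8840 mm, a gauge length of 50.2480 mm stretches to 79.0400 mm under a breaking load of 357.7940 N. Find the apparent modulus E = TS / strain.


TS = F / (w * t) = 357.7940 / (15.5500 * 0.8840) = 26.0286 N/mm^2
strain = (Lf - L0) / L0 = (79.0400 - 50.2480) / 50.2480 = 0.5730
E = TS / strain = 26.0286 / 0.5730 = 45.4253 N/mm^2


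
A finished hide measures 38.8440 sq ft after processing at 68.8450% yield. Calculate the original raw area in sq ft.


Formula: raw = finished * 100 / yield
Substituting: raw = 38.8440 * 100 / 68.8450
Result: 56.4224 sq ft


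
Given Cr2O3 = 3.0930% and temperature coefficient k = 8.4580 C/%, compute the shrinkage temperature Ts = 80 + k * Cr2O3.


Formula: Ts = 80 + k * Cr2O3
Substituting: Ts = 80 + 8.4580 * 3.0930
Result: 106.1606 C


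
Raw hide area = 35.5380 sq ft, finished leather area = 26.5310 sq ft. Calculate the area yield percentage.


Formula: Yield = finished / raw * 100
Substituting: Yield = 26.5310 / 35.5380 * 100
Result: 74.6553 %


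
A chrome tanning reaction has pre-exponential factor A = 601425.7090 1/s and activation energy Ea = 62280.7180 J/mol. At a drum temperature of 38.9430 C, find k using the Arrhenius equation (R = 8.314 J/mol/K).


T_K = T_C + 273.15 = 38.9430 + 273.15 = 312.0930 K
exponent = -Ea / (R * T_K) = -62280.7180 / (8.314 * 312.0930) = -24.0027
k = A * exp(exponent) = 601425.7090 * exp(-24.0027) = 2.2644e-05 1/s


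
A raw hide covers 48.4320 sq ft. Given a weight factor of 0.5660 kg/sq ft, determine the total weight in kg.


Formula: Weight = area * weight_per_sqft
Substituting: Weight = 48.4320 * 0.5660
Result: 27.4125 kg


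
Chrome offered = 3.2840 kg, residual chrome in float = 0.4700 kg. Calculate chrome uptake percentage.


Formula: Uptake = (offered - residual) / offered * 100
Substituting: Uptake = (3.2840 - 0.4700) / 3.2840 * 100
Result: 85.6882 %
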